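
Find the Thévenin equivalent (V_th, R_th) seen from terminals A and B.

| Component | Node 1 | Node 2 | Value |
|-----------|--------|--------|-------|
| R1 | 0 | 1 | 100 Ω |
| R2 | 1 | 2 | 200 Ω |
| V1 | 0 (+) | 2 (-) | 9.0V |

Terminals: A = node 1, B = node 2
Step 1 — V_th is the open-circuit voltage V_A - V_B (nothing connected across the terminals).
Nodal analysis, taking node 2 as the 0 V reference.
Source V1 fixes V_0 = 9 V.
KCL at each unknown node (sum of currents leaving = 0; resistances in Ω):
  Node 1: (V_1 - 9)/100 + (V_1 - 0)/200 = 0
Collecting terms: 0.015 × V_1 = 0.09  =>  V_1 = 6 V
V_th = V_1 - V_2 = 6 - 0 = 6 V
Step 2 — R_th: zero the source — replace V1 by a short circuit (node 2 merges into node 0) — and find the resistance seen between A (node 1) and B (node 0).
Reduce the network between node 1 (A) and node 0 (B) by series/parallel combination:
  Rp1 = R1 ‖ R2 (parallel, both between nodes 0 and 1) = 1/(1/100 + 1/200) = 66.67 Ω
R_th = 66.67 Ω

Final answer: V_th = 6 V, R_th = 66.67 Ω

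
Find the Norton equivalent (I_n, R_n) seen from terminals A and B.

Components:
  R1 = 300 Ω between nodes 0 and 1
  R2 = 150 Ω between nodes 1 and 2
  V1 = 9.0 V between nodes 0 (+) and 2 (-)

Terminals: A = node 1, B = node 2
Find the Thévenin equivalent first; then I_n = V_th/R_th and R_n = R_th.
Step 1 — V_th is the open-circuit voltage V_A - V_B (nothing connected across the terminals).
Nodal analysis, taking node 2 as the 0 V reference.
Source V1 fixes V_0 = 9 V.
KCL at each unknown node (sum of currents leaving = 0; resistances in Ω):
  Node 1: (V_1 - 9)/300 + (V_1 - 0)/150 = 0
Collecting terms: 0.01 × V_1 = 0.03  =>  V_1 = 3 V
V_th = V_1 - V_2 = 3 - 0 = 3 V
Step 2 — R_th: zero the source — replace V1 by a short circuit (node 2 merges into node 0) — and find the resistance seen between A (node 1) and B (node 0).
Reduce the network between node 1 (A) and node 0 (B) by series/parallel combination:
  Rp1 = R1 ‖ R2 (parallel, both between nodes 0 and 1) = 1/(1/300 + 1/150) = 100 Ω
R_th = 100 Ω
I_n = V_th/R_th = 3/100 = 0.03 A, and R_n = R_th = 100 Ω

Final answer: I_n = 0.03 A, R_n = 100 Ω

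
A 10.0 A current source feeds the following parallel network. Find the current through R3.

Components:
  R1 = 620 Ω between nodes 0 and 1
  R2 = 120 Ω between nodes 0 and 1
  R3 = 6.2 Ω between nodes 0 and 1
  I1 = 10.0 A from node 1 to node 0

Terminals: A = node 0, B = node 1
All resistors sit directly between nodes 0 and 1, so they are in parallel and share one voltage V; the full source current 10 A splits among them.
1/R_par = 1/620 + 1/120 + 1/6.2 = 0.1712 S  =>  R_par = 5.84 Ω
V = I × R_par = 10 × 5.84 = 58.4 V
I_R3 = V/R3 = 58.4/6.2 = 9.419 A

Final answer: 9.419 A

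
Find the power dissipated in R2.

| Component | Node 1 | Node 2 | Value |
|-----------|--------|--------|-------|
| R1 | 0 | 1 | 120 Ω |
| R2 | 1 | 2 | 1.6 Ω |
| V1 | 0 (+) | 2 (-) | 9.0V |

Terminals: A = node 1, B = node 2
Nodal analysis, taking node 2 as the 0 V reference.
Source V1 fixes V_0 = 9 V.
KCL at each unknown node (sum of currents leaving = 0; resistances in Ω):
  Node 1: (V_1 - 9)/120 + (V_1 - 0)/1.6 = 0
Collecting terms: 0.6333 × V_1 = 0.075  =>  V_1 = 0.1184 V
I_R2 = (V_1 - V_2)/R2 = (0.1184 - 0)/1.6 = 0.07401 A
P_R2 = I_R2² × R2 = (0.07401)² × 1.6 = 0.008765 W

Final answer: 0.008765 W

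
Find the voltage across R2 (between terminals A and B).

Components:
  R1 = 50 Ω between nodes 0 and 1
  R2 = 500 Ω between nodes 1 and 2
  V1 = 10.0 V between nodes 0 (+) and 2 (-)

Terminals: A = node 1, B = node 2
R1 and R2 are in series across V1 (node 0 → node 1 → node 2), and the output A–B is taken across R2, so this is a voltage divider.
Series current: I = V1/(R1 + R2) = 10/(50 + 500) = 10/550 = 0.01818 A
V_R2 = I × R2 = V1 × R2/(R1 + R2) = 10 × 500/550 = 9.091 V

Final answer: 9.091 V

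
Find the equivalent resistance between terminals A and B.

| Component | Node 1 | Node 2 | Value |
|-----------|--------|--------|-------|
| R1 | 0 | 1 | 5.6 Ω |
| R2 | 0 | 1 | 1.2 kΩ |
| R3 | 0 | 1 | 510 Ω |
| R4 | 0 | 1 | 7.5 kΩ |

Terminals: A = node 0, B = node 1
Reduce the network between node 0 (A) and node 1 (B) by series/parallel combination:
  Rp1 = R1 ‖ R2 ‖ R3 ‖ R4 (parallel, all between nodes 0 and 1) = 1/(1/5.6 + 1/1200 + 1/510 + 1/7500) = 5.51 Ω
R_eq = 5.51 Ω

Final answer: 5.51 Ω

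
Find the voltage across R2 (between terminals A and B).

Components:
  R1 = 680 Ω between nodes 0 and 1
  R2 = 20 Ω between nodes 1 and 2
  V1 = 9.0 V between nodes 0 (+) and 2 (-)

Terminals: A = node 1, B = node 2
R1 and R2 are in series across V1 (node 0 → node 1 → node 2), and the output A–B is taken across R2, so this is a voltage divider.
Series current: I = V1/(R1 + R2) = 9/(680 + 20) = 9/700 = 0.01286 A
V_R2 = I × R2 = V1 × R2/(R1 + R2) = 9 × 20/700 = 0.2571 V

Final answer: 0.2571 V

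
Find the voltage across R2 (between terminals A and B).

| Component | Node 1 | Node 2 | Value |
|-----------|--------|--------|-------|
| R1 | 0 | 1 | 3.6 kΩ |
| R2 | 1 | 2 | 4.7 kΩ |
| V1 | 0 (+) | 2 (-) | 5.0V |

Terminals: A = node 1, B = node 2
R1 and R2 are in series across V1 (node 0 → node 1 → node 2), and the output A–B is taken across R2, so this is a voltage divider.
Series current: I = V1/(R1 + R2) = 5/(3600 + 4700) = 5/8300 = 0.0006024 A
V_R2 = I × R2 = V1 × R2/(R1 + R2) = 5 × 4700/8300 = 2.831 V

Final answer: 2.831 V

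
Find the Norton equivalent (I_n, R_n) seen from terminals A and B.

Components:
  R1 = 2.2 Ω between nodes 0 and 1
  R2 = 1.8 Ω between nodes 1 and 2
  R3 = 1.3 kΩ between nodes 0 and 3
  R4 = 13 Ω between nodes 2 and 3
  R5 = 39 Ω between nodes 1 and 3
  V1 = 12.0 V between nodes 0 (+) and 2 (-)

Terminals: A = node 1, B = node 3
Find the Thévenin equivalent first; then I_n = V_th/R_th and R_n = R_th.
Step 1 — V_th is the open-circuit voltage V_A - V_B (nothing connected across the terminals).
Nodal analysis, taking node 2 as the 0 V reference.
Source V1 fixes V_0 = 12 V.
KCL at each unknown node (sum of currents leaving = 0; resistances in Ω):
  Node 1: (V_1 - 12)/2.2 + (V_1 - 0)/1.8 + (V_1 - V_3)/39 = 0
  Node 3: (V_3 - 12)/1300 + (V_3 - 0)/13 + (V_3 - V_1)/39 = 0
Collecting terms (coefficients in siemens):
  1.036·V_1 - 0.02564·V_3 = 5.455
  0.1033·V_3 - 0.02564·V_1 = 0.009231
Determinant D = (1.036)(0.1033) - (-0.02564)(-0.02564) = 0.1064
V_1 = [(5.455)(0.1033) - (-0.02564)(0.009231)]/D = 5.301 V
V_3 = [(1.036)(0.009231) - (5.455)(-0.02564)]/D = 1.405 V
V_th = V_1 - V_3 = 5.301 - 1.405 = 3.896 V
Step 2 — R_th: zero the source — replace V1 by a short circuit (node 2 merges into node 0) — and find the resistance seen between A (node 1) and B (node 3).
Reduce the network between node 1 (A) and node 3 (B) by series/parallel combination:
  Rp1 = R1 ‖ R2 (parallel, both between nodes 0 and 1) = 1/(1/2.2 + 1/1.8) = 0.99 Ω
  Rp2 = R3 ‖ R4 (parallel, both between nodes 0 and 3) = 1/(1/1300 + 1/13) = 12.87 Ω
  Rs1 = Rp1 + Rp2 (series, joined only at node 0) = 0.99 + 12.87 = 13.86 Ω
  Rp3 = R5 ‖ Rs1 (parallel, both between nodes 1 and 3) = 1/(1/39 + 1/13.86) = 10.23 Ω
R_th = 10.23 Ω
I_n = V_th/R_th = 3.896/10.23 = 0.381 A, and R_n = R_th = 10.23 Ω

Final answer: I_n = 0.381 A, R_n = 10.23 Ω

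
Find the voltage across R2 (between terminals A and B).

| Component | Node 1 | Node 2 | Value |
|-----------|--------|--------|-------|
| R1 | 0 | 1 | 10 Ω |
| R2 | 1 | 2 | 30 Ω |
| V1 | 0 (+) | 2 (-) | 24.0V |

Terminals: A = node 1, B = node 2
R1 and R2 are in series across V1 (node 0 → node 1 → node 2), and the output A–B is taken across R2, so this is a voltage divider.
Series current: I = V1/(R1 + R2) = 24/(10 + 30) = 24/40 = 0.6 A
V_R2 = I × R2 = V1 × R2/(R1 + R2) = 24 × 30/40 = 18 V

Final answer: 18 V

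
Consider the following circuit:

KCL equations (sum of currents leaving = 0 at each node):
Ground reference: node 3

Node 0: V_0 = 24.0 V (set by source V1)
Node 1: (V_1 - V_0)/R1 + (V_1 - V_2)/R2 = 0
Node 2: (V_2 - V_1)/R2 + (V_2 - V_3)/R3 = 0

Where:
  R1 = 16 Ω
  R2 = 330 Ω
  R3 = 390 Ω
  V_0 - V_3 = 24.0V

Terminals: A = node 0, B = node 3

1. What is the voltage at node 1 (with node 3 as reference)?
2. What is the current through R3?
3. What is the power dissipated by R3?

Nodal analysis, taking node 3 as the 0 V reference.
Source V1 fixes V_0 = 24 V.
KCL at each unknown node (sum of currents leaving = 0; resistances in Ω):
  Node 1: (V_1 - 24)/16 + (V_1 - V_2)/330 = 0
  Node 2: (V_2 - V_1)/330 + (V_2 - 0)/390 = 0
Collecting terms (coefficients in siemens):
  0.06553·V_1 - 0.00303·V_2 = 1.5
  0.005594·V_2 - 0.00303·V_1 = 0
Determinant D = (0.06553)(0.005594) - (-0.00303)(-0.00303) = 0.0003574
V_1 = [(1.5)(0.005594) - (-0.00303)(0)]/D = 23.48 V
V_2 = [(0.06553)(0) - (1.5)(-0.00303)]/D = 12.72 V
Part 1:
  Read off the nodal solution: V_1 = 23.48 V
Part 2:
  I_R3 = (V_2 - V_3)/R3 = (12.72 - 0)/390 = 0.03261 A
  Magnitude: I_R3 = 0.03261 A
Part 3:
  I_R3 = (V_2 - V_3)/R3 = (12.72 - 0)/390 = 0.03261 A
  P_R3 = I_R3² × R3 = (0.03261)² × 390 = 0.4147 W

Final answers:
1. V_1 = 23.48 V
2. I_R3 = 0.03261 A
3. P_R3 = 0.4147 W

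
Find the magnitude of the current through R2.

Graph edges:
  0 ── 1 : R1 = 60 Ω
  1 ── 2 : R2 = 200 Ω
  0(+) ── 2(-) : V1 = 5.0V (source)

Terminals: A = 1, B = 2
Nodal analysis, taking node 2 as the 0 V reference.
Source V1 fixes V_0 = 5 V.
KCL at each unknown node (sum of currents leaving = 0; resistances in Ω):
  Node 1: (V_1 - 5)/60 + (V_1 - 0)/200 = 0
Collecting terms: 0.02167 × V_1 = 0.08333  =>  V_1 = 3.846 V
I_R2 = (V_1 - V_2)/R2 = (3.846 - 0)/200 = 0.01923 A
|I_R2| = 0.01923 A

Final answer: |I_R2| = 0.01923 A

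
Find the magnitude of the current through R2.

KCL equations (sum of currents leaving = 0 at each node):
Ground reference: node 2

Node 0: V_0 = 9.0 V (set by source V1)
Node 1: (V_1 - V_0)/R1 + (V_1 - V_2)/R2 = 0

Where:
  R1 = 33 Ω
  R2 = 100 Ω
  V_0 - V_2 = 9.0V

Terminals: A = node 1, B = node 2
Nodal analysis, taking node 2 as the 0 V reference.
Source V1 fixes V_0 = 9 V.
KCL at each unknown node (sum of currents leaving = 0; resistances in Ω):
  Node 1: (V_1 - 9)/33 + (V_1 - 0)/100 = 0
Collecting terms: 0.0403 × V_1 = 0.2727  =>  V_1 = 6.767 V
I_R2 = (V_1 - V_2)/R2 = (6.767 - 0)/100 = 0.06767 A
|I_R2| = 0.06767 A

Final answer: |I_R2| = 0.06767 A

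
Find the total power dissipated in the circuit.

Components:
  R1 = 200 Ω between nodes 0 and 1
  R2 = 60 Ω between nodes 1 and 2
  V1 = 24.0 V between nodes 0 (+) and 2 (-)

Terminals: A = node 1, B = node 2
Nodal analysis, taking node 2 as the 0 V reference.
Source V1 fixes V_0 = 24 V.
KCL at each unknown node (sum of currents leaving = 0; resistances in Ω):
  Node 1: (V_1 - 24)/200 + (V_1 - 0)/60 = 0
Collecting terms: 0.02167 × V_1 = 0.12  =>  V_1 = 5.538 V
Power in each resistor, P = (ΔV)²/R:
  P_R1 = (24 - 5.538)²/200 = 1.704 W
  P_R2 = (5.538 - 0)²/60 = 0.5112 W
P_total = P_R1 + P_R2 = 2.215 W

Final answer: 2.215 W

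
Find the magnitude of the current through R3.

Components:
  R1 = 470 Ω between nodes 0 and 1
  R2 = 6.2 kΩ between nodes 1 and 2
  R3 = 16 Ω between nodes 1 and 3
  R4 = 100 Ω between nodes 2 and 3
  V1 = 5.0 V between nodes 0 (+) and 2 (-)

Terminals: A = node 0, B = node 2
Nodal analysis, taking node 2 as the 0 V reference.
Source V1 fixes V_0 = 5 V.
KCL at each unknown node (sum of currents leaving = 0; resistances in Ω):
  Node 1: (V_1 - 5)/470 + (V_1 - 0)/6200 + (V_1 - V_3)/16 = 0
  Node 3: (V_3 - V_1)/16 + (V_3 - 0)/100 = 0
Collecting terms (coefficients in siemens):
  0.06479·V_1 - 0.0625·V_3 = 0.01064
  0.0725·V_3 - 0.0625·V_1 = 0
Determinant D = (0.06479)(0.0725) - (-0.0625)(-0.0625) = 0.0007909
V_1 = [(0.01064)(0.0725) - (-0.0625)(0)]/D = 0.9751 V
V_3 = [(0.06479)(0) - (0.01064)(-0.0625)]/D = 0.8406 V
I_R3 = (V_1 - V_3)/R3 = (0.9751 - 0.8406)/16 = 0.008406 A
|I_R3| = 0.008406 A

Final answer: |I_R3| = 0.008406 A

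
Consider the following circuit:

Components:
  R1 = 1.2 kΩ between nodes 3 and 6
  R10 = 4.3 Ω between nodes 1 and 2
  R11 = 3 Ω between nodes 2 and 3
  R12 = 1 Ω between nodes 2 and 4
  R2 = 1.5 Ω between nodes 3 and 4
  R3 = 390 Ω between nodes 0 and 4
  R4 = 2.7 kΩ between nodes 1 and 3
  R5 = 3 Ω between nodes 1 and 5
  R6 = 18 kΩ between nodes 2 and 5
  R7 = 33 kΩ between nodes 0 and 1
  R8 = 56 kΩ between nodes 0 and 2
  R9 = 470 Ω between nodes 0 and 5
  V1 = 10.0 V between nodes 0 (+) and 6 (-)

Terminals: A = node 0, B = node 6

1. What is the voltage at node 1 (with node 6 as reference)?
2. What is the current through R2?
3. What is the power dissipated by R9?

Nodal analysis, taking node 6 as the 0 V reference.
Source V1 fixes V_0 = 10 V.
KCL at each unknown node (sum of currents leaving = 0; resistances in Ω):
  Node 1: (V_1 - V_3)/2700 + (V_1 - V_5)/3 + (V_1 - 10)/33000 + (V_1 - V_2)/4.3 = 0
  Node 2: (V_2 - V_5)/18000 + (V_2 - 10)/56000 + (V_2 - V_1)/4.3 + (V_2 - V_3)/3 + (V_2 - V_4)/1 = 0
  Node 3: (V_3 - 0)/1200 + (V_3 - V_4)/1.5 + (V_3 - V_1)/2700 + (V_3 - V_2)/3 = 0
  Node 4: (V_4 - V_3)/1.5 + (V_4 - 10)/390 + (V_4 - V_2)/1 = 0
  Node 5: (V_5 - V_1)/3 + (V_5 - V_2)/18000 + (V_5 - 10)/470 = 0
Collecting terms (coefficients in siemens):
  0.5663·V_1 - 0.2326·V_2 - 0.0003704·V_3 - 0.3333·V_5 = 0.000303
  1.566·V_2 - 0.2326·V_1 - 0.3333·V_3 - 1·V_4 - 0.00005556·V_5 = 0.0001786
  1.001·V_3 - 0.0003704·V_1 - 0.3333·V_2 - 0.6667·V_4 = 0
  1.669·V_4 - 1·V_2 - 0.6667·V_3 = 0.02564
  0.3355·V_5 - 0.3333·V_1 - 0.00005556·V_2 = 0.02128
Solving these 5 simultaneous equations (Gaussian elimination) gives:
  V_1 = 8.511 V, V_2 = 8.497 V, V_3 = 8.49 V, V_4 = 8.497 V
  V_5 = 8.52 V
Part 1:
  Read off the nodal solution: V_1 = 8.511 V
Part 2:
  I_R2 = (V_3 - V_4)/R2 = (8.49 - 8.497)/1.5 = -0.004556 A
  Magnitude: I_R2 = 0.004556 A
Part 3:
  I_R9 = (V_0 - V_5)/R9 = (10 - 8.52)/470 = 0.003148 A
  P_R9 = I_R9² × R9 = (0.003148)² × 470 = 0.004658 W

Final answers:
1. V_1 = 8.511 V
2. I_R2 = 0.004556 A
3. P_R9 = 0.004658 W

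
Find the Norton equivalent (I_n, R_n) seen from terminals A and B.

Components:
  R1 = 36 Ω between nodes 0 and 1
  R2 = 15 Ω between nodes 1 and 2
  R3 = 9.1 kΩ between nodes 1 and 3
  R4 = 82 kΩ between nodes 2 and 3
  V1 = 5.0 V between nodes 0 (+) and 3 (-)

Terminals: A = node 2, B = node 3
Find the Thévenin equivalent first; then I_n = V_th/R_th and R_n = R_th.
Step 1 — V_th is the open-circuit voltage V_A - V_B (nothing connected across the terminals).
Nodal analysis, taking node 3 as the 0 V reference.
Source V1 fixes V_0 = 5 V.
KCL at each unknown node (sum of currents leaving = 0; resistances in Ω):
  Node 1: (V_1 - 5)/36 + (V_1 - V_2)/15 + (V_1 - 0)/9100 = 0
  Node 2: (V_2 - V_1)/15 + (V_2 - 0)/82000 = 0
Collecting terms (coefficients in siemens):
  0.09455·V_1 - 0.06667·V_2 = 0.1389
  0.06668·V_2 - 0.06667·V_1 = 0
Determinant D = (0.09455)(0.06668) - (-0.06667)(-0.06667) = 0.00186
V_1 = [(0.1389)(0.06668) - (-0.06667)(0)]/D = 4.978 V
V_2 = [(0.09455)(0) - (0.1389)(-0.06667)]/D = 4.977 V
V_th = V_2 - V_3 = 4.977 - 0 = 4.977 V
Step 2 — R_th: zero the source — replace V1 by a short circuit (node 3 merges into node 0) — and find the resistance seen between A (node 2) and B (node 0).
Reduce the network between node 2 (A) and node 0 (B) by series/parallel combination:
  Rp1 = R1 ‖ R3 (parallel, both between nodes 0 and 1) = 1/(1/36 + 1/9100) = 35.86 Ω
  Rs1 = R2 + Rp1 (series, joined only at node 1) = 15 + 35.86 = 50.86 Ω
  Rp2 = R4 ‖ Rs1 (parallel, both between nodes 0 and 2) = 1/(1/82000 + 1/50.86) = 50.83 Ω
R_th = 50.83 Ω
I_n = V_th/R_th = 4.977/50.83 = 0.09793 A, and R_n = R_th = 50.83 Ω

Final answer: I_n = 0.09793 A, R_n = 50.83 Ω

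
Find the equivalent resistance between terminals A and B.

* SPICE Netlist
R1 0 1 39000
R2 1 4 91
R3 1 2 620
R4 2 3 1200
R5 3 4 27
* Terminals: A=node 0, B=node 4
Reduce the network between node 0 (A) and node 4 (B) by series/parallel combination:
  Rs1 = R3 + R4 (series, joined only at node 2) = 620 + 1200 = 1820 Ω
  Rs2 = R5 + Rs1 (series, joined only at node 3) = 27 + 1820 = 1847 Ω
  Rp1 = R2 ‖ Rs2 (parallel, both between nodes 1 and 4) = 1/(1/91 + 1/1847) = 86.73 Ω
  Rs3 = R1 + Rp1 (series, joined only at node 1) = 39000 + 86.73 = 39090 Ω
R_eq = 39.09 kΩ

Final answer: 39.09 kΩ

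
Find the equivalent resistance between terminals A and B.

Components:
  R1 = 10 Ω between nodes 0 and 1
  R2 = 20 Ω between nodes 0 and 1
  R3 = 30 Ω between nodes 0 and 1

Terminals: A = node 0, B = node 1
Reduce the network between node 0 (A) and node 1 (B) by series/parallel combination:
  Rp1 = R1 ‖ R2 ‖ R3 (parallel, all between nodes 0 and 1) = 1/(1/10 + 1/20 + 1/30) = 5.455 Ω
R_eq = 5.455 Ω

Final answer: 5.455 Ω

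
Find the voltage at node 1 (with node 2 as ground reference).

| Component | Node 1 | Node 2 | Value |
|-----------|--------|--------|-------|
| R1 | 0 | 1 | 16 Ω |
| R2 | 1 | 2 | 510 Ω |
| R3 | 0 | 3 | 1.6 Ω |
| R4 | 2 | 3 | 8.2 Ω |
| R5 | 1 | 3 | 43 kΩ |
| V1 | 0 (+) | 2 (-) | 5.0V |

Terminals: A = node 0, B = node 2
Nodal analysis, taking node 2 as the 0 V reference.
Source V1 fixes V_0 = 5 V.
KCL at each unknown node (sum of currents leaving = 0; resistances in Ω):
  Node 1: (V_1 - 5)/16 + (V_1 - 0)/510 + (V_1 - V_3)/43000 = 0
  Node 3: (V_3 - 5)/1.6 + (V_3 - 0)/8.2 + (V_3 - V_1)/43000 = 0
Collecting terms (coefficients in siemens):
  0.06448·V_1 - 0.00002326·V_3 = 0.3125
  0.747·V_3 - 0.00002326·V_1 = 3.125
Determinant D = (0.06448)(0.747) - (-0.00002326)(-0.00002326) = 0.04817
V_1 = [(0.3125)(0.747) - (-0.00002326)(3.125)]/D = 4.848 V
V_3 = [(0.06448)(3.125) - (0.3125)(-0.00002326)]/D = 4.184 V
The requested potential is V_1 = 4.848 V.

Final answer: V_1 = 4.848 V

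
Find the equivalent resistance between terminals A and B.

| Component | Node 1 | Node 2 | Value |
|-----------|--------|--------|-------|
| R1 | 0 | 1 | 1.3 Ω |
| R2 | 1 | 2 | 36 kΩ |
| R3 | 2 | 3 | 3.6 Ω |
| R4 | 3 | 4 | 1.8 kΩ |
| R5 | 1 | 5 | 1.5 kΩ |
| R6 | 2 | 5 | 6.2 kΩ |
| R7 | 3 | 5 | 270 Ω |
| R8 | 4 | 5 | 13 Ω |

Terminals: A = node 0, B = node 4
The network is not a plain series/parallel combination. Inject a 1 A test current into terminal A (node 0) and return it from terminal B (node 4); then R_eq = V_A / (1 A).
Nodal analysis, taking node 4 as the 0 V reference.
Current source I_test pushes 1 A into node 0 and draws it out of node 4.
KCL at each unknown node (sum of currents leaving = 0; resistances in Ω):
  Node 0: (V_0 - V_1)/1.3 - 1 = 0
  Node 1: (V_1 - V_0)/1.3 + (V_1 - V_2)/36000 + (V_1 - V_5)/1500 = 0
  Node 2: (V_2 - V_1)/36000 + (V_2 - V_3)/3.6 + (V_2 - V_5)/6200 = 0
  Node 3: (V_3 - V_2)/3.6 + (V_3 - 0)/1800 + (V_3 - V_5)/270 = 0
  Node 5: (V_5 - V_1)/1500 + (V_5 - V_2)/6200 + (V_5 - V_3)/270 + (V_5 - 0)/13 = 0
Collecting terms (coefficients in siemens):
  0.7692·V_0 - 0.7692·V_1 = 1
  0.7699·V_1 - 0.7692·V_0 - 0.00002778·V_2 - 0.0006667·V_5 = 0
  0.278·V_2 - 0.00002778·V_1 - 0.2778·V_3 - 0.0001613·V_5 = 0
  0.282·V_3 - 0.2778·V_2 - 0.003704·V_5 = 0
  0.08145·V_5 - 0.0006667·V_1 - 0.0001613·V_2 - 0.003704·V_3 = 0
Solving these 5 simultaneous equations (Gaussian elimination) gives:
  V_0 = 1454 V, V_1 = 1453 V, V_2 = 20.38 V, V_3 = 20.24 V
  V_5 = 12.85 V
R_eq = V_0 / 1 A = 1454 Ω = 1.454 kΩ

Final answer: 1.454 kΩ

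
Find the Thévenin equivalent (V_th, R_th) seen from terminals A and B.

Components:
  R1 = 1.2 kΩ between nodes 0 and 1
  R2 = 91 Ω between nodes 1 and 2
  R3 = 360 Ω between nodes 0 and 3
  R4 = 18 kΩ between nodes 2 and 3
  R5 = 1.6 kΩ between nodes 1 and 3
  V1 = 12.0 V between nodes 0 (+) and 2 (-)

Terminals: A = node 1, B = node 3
Step 1 — V_th is the open-circuit voltage V_A - V_B (nothing connected across the terminals).
Nodal analysis, taking node 2 as the 0 V reference.
Source V1 fixes V_0 = 12 V.
KCL at each unknown node (sum of currents leaving = 0; resistances in Ω):
  Node 1: (V_1 - 12)/1200 + (V_1 - 0)/91 + (V_1 - V_3)/1600 = 0
  Node 3: (V_3 - 12)/360 + (V_3 - 0)/18000 + (V_3 - V_1)/1600 = 0
Collecting terms (coefficients in siemens):
  0.01245·V_1 - 0.000625·V_3 = 0.01
  0.003458·V_3 - 0.000625·V_1 = 0.03333
Determinant D = (0.01245)(0.003458) - (-0.000625)(-0.000625) = 0.00004266
V_1 = [(0.01)(0.003458) - (-0.000625)(0.03333)]/D = 1.299 V
V_3 = [(0.01245)(0.03333) - (0.01)(-0.000625)]/D = 9.873 V
V_th = V_1 - V_3 = 1.299 - 9.873 = -8.574 V
Step 2 — R_th: zero the source — replace V1 by a short circuit (node 2 merges into node 0) — and find the resistance seen between A (node 1) and B (node 3).
Reduce the network between node 1 (A) and node 3 (B) by series/parallel combination:
  Rp1 = R1 ‖ R2 (parallel, both between nodes 0 and 1) = 1/(1/1200 + 1/91) = 84.59 Ω
  Rp2 = R3 ‖ R4 (parallel, both between nodes 0 and 3) = 1/(1/360 + 1/18000) = 352.9 Ω
  Rs1 = Rp1 + Rp2 (series, joined only at node 0) = 84.59 + 352.9 = 437.5 Ω
  Rp3 = R5 ‖ Rs1 (parallel, both between nodes 1 and 3) = 1/(1/1600 + 1/437.5) = 343.6 Ω
R_th = 343.6 Ω

Final answer: V_th = -8.574 V, R_th = 343.6 Ω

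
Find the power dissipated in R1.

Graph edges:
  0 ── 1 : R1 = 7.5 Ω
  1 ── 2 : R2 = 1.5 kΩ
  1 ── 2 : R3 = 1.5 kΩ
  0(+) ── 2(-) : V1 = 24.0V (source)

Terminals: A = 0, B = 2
Nodal analysis, taking node 2 as the 0 V reference.
Source V1 fixes V_0 = 24 V.
KCL at each unknown node (sum of currents leaving = 0; resistances in Ω):
  Node 1: (V_1 - 24)/7.5 + (V_1 - 0)/1500 + (V_1 - 0)/1500 = 0
Collecting terms: 0.1347 × V_1 = 3.2  =>  V_1 = 23.76 V
I_R1 = (V_0 - V_1)/R1 = (24 - 23.76)/7.5 = 0.03168 A
P_R1 = I_R1² × R1 = (0.03168)² × 7.5 = 0.007529 W

Final answer: 0.007529 W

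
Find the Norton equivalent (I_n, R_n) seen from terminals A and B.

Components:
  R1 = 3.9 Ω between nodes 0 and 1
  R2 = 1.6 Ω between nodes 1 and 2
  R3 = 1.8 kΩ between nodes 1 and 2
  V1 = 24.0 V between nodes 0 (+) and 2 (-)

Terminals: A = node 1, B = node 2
Find the Thévenin equivalent first; then I_n = V_th/R_th and R_n = R_th.
Step 1 — V_th is the open-circuit voltage V_A - V_B (nothing connected across the terminals).
Nodal analysis, taking node 2 as the 0 V reference.
Source V1 fixes V_0 = 24 V.
KCL at each unknown node (sum of currents leaving = 0; resistances in Ω):
  Node 1: (V_1 - 24)/3.9 + (V_1 - 0)/1.6 + (V_1 - 0)/1800 = 0
Collecting terms: 0.882 × V_1 = 6.154  =>  V_1 = 6.977 V
V_th = V_1 - V_2 = 6.977 - 0 = 6.977 V
Step 2 — R_th: zero the source — replace V1 by a short circuit (node 2 merges into node 0) — and find the resistance seen between A (node 1) and B (node 0).
Reduce the network between node 1 (A) and node 0 (B) by series/parallel combination:
  Rp1 = R1 ‖ R2 ‖ R3 (parallel, all between nodes 0 and 1) = 1/(1/3.9 + 1/1.6 + 1/1800) = 1.134 Ω
R_th = 1.134 Ω
I_n = V_th/R_th = 6.977/1.134 = 6.154 A, and R_n = R_th = 1.134 Ω

Final answer: I_n = 6.154 A, R_n = 1.134 Ω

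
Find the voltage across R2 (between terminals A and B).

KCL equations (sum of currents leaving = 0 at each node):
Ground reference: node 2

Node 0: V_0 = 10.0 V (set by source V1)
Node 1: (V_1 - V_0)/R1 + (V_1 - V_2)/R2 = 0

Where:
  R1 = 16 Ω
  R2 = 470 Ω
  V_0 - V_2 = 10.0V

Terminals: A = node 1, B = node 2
R1 and R2 are in series across V1 (node 0 → node 1 → node 2), and the output A–B is taken across R2, so this is a voltage divider.
Series current: I = V1/(R1 + R2) = 10/(16 + 470) = 10/486 = 0.02058 A
V_R2 = I × R2 = V1 × R2/(R1 + R2) = 10 × 470/486 = 9.671 V

Final answer: 9.671 V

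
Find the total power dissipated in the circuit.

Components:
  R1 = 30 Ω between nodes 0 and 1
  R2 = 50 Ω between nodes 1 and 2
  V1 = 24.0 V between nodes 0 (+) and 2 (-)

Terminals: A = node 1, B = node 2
Nodal analysis, taking node 2 as the 0 V reference.
Source V1 fixes V_0 = 24 V.
KCL at each unknown node (sum of currents leaving = 0; resistances in Ω):
  Node 1: (V_1 - 24)/30 + (V_1 - 0)/50 = 0
Collecting terms: 0.05333 × V_1 = 0.8  =>  V_1 = 15 V
Power in each resistor, P = (ΔV)²/R:
  P_R1 = (24 - 15)²/30 = 2.7 W
  P_R2 = (15 - 0)²/50 = 4.5 W
P_total = P_R1 + P_R2 = 7.2 W

Final answer: 7.2 W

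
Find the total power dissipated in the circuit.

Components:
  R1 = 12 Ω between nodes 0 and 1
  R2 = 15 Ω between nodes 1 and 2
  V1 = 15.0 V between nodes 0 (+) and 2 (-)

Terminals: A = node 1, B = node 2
Nodal analysis, taking node 2 as the 0 V reference.
Source V1 fixes V_0 = 15 V.
KCL at each unknown node (sum of currents leaving = 0; resistances in Ω):
  Node 1: (V_1 - 15)/12 + (V_1 - 0)/15 = 0
Collecting terms: 0.15 × V_1 = 1.25  =>  V_1 = 8.333 V
Power in each resistor, P = (ΔV)²/R:
  P_R1 = (15 - 8.333)²/12 = 3.704 W
  P_R2 = (8.333 - 0)²/15 = 4.63 W
P_total = P_R1 + P_R2 = 8.333 W

Final answer: 8.333 W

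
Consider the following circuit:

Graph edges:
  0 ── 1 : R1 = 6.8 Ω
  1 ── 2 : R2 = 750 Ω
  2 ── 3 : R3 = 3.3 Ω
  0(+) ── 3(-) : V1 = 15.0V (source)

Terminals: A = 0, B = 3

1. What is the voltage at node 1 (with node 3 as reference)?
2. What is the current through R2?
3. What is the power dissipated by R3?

Nodal analysis, taking node 3 as the 0 V reference.
Source V1 fixes V_0 = 15 V.
KCL at each unknown node (sum of currents leaving = 0; resistances in Ω):
  Node 1: (V_1 - 15)/6.8 + (V_1 - V_2)/750 = 0
  Node 2: (V_2 - V_1)/750 + (V_2 - 0)/3.3 = 0
Collecting terms (coefficients in siemens):
  0.1484·V_1 - 0.001333·V_2 = 2.206
  0.3044·V_2 - 0.001333·V_1 = 0
Determinant D = (0.1484)(0.3044) - (-0.001333)(-0.001333) = 0.04516
V_1 = [(2.206)(0.3044) - (-0.001333)(0)]/D = 14.87 V
V_2 = [(0.1484)(0) - (2.206)(-0.001333)]/D = 0.06512 V
Part 1:
  Read off the nodal solution: V_1 = 14.87 V
Part 2:
  I_R2 = (V_1 - V_2)/R2 = (14.87 - 0.06512)/750 = 0.01973 A
  Magnitude: I_R2 = 0.01973 A
Part 3:
  I_R3 = (V_2 - V_3)/R3 = (0.06512 - 0)/3.3 = 0.01973 A
  P_R3 = I_R3² × R3 = (0.01973)² × 3.3 = 0.001285 W

Final answers:
1. V_1 = 14.87 V
2. I_R2 = 0.01973 A
3. P_R3 = 0.001285 W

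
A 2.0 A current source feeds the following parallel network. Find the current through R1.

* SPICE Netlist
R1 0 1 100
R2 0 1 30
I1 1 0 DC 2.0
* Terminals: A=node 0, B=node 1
All resistors sit directly between nodes 0 and 1, so they are in parallel and share one voltage V; the full source current 2 A splits among them.
1/R_par = 1/100 + 1/30 = 0.04333 S  =>  R_par = 23.08 Ω
V = I × R_par = 2 × 23.08 = 46.15 V
I_R1 = V/R1 = 46.15/100 = 0.4615 A

Final answer: 0.4615 A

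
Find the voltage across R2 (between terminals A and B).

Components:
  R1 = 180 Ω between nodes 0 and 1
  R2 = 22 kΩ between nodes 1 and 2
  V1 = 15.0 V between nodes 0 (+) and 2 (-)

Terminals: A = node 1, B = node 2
R1 and R2 are in series across V1 (node 0 → node 1 → node 2), and the output A–B is taken across R2, so this is a voltage divider.
Series current: I = V1/(R1 + R2) = 15/(180 + 22000) = 15/22180 = 0.0006763 A
V_R2 = I × R2 = V1 × R2/(R1 + R2) = 15 × 22000/22180 = 14.88 V

Final answer: 14.88 V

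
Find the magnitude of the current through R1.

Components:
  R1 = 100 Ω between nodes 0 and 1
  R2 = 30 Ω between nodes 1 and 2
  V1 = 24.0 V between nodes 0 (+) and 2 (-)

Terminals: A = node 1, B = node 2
Nodal analysis, taking node 2 as the 0 V reference.
Source V1 fixes V_0 = 24 V.
KCL at each unknown node (sum of currents leaving = 0; resistances in Ω):
  Node 1: (V_1 - 24)/100 + (V_1 - 0)/30 = 0
Collecting terms: 0.04333 × V_1 = 0.24  =>  V_1 = 5.538 V
I_R1 = (V_0 - V_1)/R1 = (24 - 5.538)/100 = 0.1846 A
|I_R1| = 0.1846 A

Final answer: |I_R1| = 0.1846 A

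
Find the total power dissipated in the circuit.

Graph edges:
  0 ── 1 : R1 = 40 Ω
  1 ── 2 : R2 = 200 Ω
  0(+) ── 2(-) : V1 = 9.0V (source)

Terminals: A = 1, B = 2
Nodal analysis, taking node 2 as the 0 V reference.
Source V1 fixes V_0 = 9 V.
KCL at each unknown node (sum of currents leaving = 0; resistances in Ω):
  Node 1: (V_1 - 9)/40 + (V_1 - 0)/200 = 0
Collecting terms: 0.03 × V_1 = 0.225  =>  V_1 = 7.5 V
Power in each resistor, P = (ΔV)²/R:
  P_R1 = (9 - 7.5)²/40 = 0.05625 W
  P_R2 = (7.5 - 0)²/200 = 0.2812 W
P_total = P_R1 + P_R2 = 0.3375 W

Final answer: 0.3375 W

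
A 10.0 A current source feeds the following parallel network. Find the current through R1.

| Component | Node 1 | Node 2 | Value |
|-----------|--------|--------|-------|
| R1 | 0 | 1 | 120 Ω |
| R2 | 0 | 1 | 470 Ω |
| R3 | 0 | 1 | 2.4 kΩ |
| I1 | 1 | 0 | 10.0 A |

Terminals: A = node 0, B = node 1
All resistors sit directly between nodes 0 and 1, so they are in parallel and share one voltage V; the full source current 10 A splits among them.
1/R_par = 1/120 + 1/470 + 1/2400 = 0.01088 S  =>  R_par = 91.93 Ω
V = I × R_par = 10 × 91.93 = 919.3 V
I_R1 = V/R1 = 919.3/120 = 7.661 A

Final answer: 7.661 A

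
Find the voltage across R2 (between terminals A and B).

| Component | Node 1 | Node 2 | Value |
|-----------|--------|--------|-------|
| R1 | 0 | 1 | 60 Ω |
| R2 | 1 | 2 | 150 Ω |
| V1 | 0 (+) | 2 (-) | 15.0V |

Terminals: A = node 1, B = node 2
R1 and R2 are in series across V1 (node 0 → node 1 → node 2), and the output A–B is taken across R2, so this is a voltage divider.
Series current: I = V1/(R1 + R2) = 15/(60 + 150) = 15/210 = 0.07143 A
V_R2 = I × R2 = V1 × R2/(R1 + R2) = 15 × 150/210 = 10.71 V

Final answer: 10.71 V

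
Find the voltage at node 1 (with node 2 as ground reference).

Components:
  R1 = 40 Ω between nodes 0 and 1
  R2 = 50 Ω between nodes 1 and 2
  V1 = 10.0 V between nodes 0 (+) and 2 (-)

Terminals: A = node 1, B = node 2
Nodal analysis, taking node 2 as the 0 V reference.
Source V1 fixes V_0 = 10 V.
KCL at each unknown node (sum of currents leaving = 0; resistances in Ω):
  Node 1: (V_1 - 10)/40 + (V_1 - 0)/50 = 0
Collecting terms: 0.045 × V_1 = 0.25  =>  V_1 = 5.556 V
The requested potential is V_1 = 5.556 V.

Final answer: V_1 = 5.556 V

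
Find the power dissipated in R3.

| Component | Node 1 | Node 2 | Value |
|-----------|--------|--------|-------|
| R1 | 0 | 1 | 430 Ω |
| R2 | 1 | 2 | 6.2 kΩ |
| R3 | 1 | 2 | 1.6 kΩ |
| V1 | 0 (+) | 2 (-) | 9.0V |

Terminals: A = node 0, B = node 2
Nodal analysis, taking node 2 as the 0 V reference.
Source V1 fixes V_0 = 9 V.
KCL at each unknown node (sum of currents leaving = 0; resistances in Ω):
  Node 1: (V_1 - 9)/430 + (V_1 - 0)/6200 + (V_1 - 0)/1600 = 0
Collecting terms: 0.003112 × V_1 = 0.02093  =>  V_1 = 6.726 V
I_R3 = (V_1 - V_2)/R3 = (6.726 - 0)/1600 = 0.004204 A
P_R3 = I_R3² × R3 = (0.004204)² × 1600 = 0.02827 W

Final answer: 0.02827 W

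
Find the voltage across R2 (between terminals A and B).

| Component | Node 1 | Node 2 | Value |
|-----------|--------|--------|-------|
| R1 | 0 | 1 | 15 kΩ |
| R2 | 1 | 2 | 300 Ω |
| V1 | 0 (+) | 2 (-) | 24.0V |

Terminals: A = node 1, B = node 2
R1 and R2 are in series across V1 (node 0 → node 1 → node 2), and the output A–B is taken across R2, so this is a voltage divider.
Series current: I = V1/(R1 + R2) = 24/(15000 + 300) = 24/15300 = 0.001569 A
V_R2 = I × R2 = V1 × R2/(R1 + R2) = 24 × 300/15300 = 0.4706 V

Final answer: 0.4706 V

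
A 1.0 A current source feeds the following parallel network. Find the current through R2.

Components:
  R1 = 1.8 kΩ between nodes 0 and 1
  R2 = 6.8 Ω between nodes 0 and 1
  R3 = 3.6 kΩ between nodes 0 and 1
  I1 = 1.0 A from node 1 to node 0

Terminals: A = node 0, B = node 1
All resistors sit directly between nodes 0 and 1, so they are in parallel and share one voltage V; the full source current 1 A splits among them.
1/R_par = 1/1800 + 1/6.8 + 1/3600 = 0.1479 S  =>  R_par = 6.762 Ω
V = I × R_par = 1 × 6.762 = 6.762 V
I_R2 = V/R2 = 6.762/6.8 = 0.9944 A

Final answer: 0.9944 A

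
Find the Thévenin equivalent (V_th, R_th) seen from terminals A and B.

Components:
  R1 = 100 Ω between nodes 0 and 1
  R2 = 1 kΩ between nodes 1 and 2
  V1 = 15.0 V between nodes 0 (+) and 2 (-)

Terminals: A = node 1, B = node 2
Step 1 — V_th is the open-circuit voltage V_A - V_B (nothing connected across the terminals).
Nodal analysis, taking node 2 as the 0 V reference.
Source V1 fixes V_0 = 15 V.
KCL at each unknown node (sum of currents leaving = 0; resistances in Ω):
  Node 1: (V_1 - 15)/100 + (V_1 - 0)/1000 = 0
Collecting terms: 0.011 × V_1 = 0.15  =>  V_1 = 13.64 V
V_th = V_1 - V_2 = 13.64 - 0 = 13.64 V
Step 2 — R_th: zero the source — replace V1 by a short circuit (node 2 merges into node 0) — and find the resistance seen between A (node 1) and B (node 0).
Reduce the network between node 1 (A) and node 0 (B) by series/parallel combination:
  Rp1 = R1 ‖ R2 (parallel, both between nodes 0 and 1) = 1/(1/100 + 1/1000) = 90.91 Ω
R_th = 90.91 Ω

Final answer: V_th = 13.64 V, R_th = 90.91 Ω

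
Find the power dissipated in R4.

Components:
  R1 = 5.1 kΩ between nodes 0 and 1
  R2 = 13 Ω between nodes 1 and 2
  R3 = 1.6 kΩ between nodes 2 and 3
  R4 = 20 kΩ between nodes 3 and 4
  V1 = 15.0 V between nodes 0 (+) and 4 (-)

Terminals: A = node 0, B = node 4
Nodal analysis, taking node 4 as the 0 V reference.
Source V1 fixes V_0 = 15 V.
KCL at each unknown node (sum of currents leaving = 0; resistances in Ω):
  Node 1: (V_1 - 15)/5100 + (V_1 - V_2)/13 = 0
  Node 2: (V_2 - V_1)/13 + (V_2 - V_3)/1600 = 0
  Node 3: (V_3 - V_2)/1600 + (V_3 - 0)/20000 = 0
Collecting terms (coefficients in siemens):
  0.07712·V_1 - 0.07692·V_2 = 0.002941
  0.07755·V_2 - 0.07692·V_1 - 0.000625·V_3 = 0
  0.000675·V_3 - 0.000625·V_2 = 0
Solving these 3 simultaneous equations (Gaussian elimination) gives:
  V_1 = 12.14 V, V_2 = 12.13 V, V_3 = 11.23 V
I_R4 = (V_3 - V_4)/R4 = (11.23 - 0)/20000 = 0.0005615 A
P_R4 = I_R4² × R4 = (0.0005615)² × 20000 = 0.006306 W

Final answer: 0.006306 W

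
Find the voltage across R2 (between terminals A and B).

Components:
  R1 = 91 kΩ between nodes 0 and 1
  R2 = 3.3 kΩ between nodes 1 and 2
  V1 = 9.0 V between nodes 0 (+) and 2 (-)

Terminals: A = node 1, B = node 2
R1 and R2 are in series across V1 (node 0 → node 1 → node 2), and the output A–B is taken across R2, so this is a voltage divider.
Series current: I = V1/(R1 + R2) = 9/(91000 + 3300) = 9/94300 = 0.00009544 A
V_R2 = I × R2 = V1 × R2/(R1 + R2) = 9 × 3300/94300 = 0.315 V

Final answer: 0.315 V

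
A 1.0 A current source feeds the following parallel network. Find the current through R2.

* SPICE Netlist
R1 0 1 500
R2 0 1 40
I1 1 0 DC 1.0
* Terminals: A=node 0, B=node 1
All resistors sit directly between nodes 0 and 1, so they are in parallel and share one voltage V; the full source current 1 A splits among them.
1/R_par = 1/500 + 1/40 = 0.027 S  =>  R_par = 37.04 Ω
V = I × R_par = 1 × 37.04 = 37.04 V
I_R2 = V/R2 = 37.04/40 = 0.9259 A

Final answer: 0.9259 A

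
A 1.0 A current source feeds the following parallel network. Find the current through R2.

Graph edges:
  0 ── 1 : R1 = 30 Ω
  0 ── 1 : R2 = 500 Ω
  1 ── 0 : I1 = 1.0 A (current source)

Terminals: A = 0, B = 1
All resistors sit directly between nodes 0 and 1, so they are in parallel and share one voltage V; the full source current 1 A splits among them.
1/R_par = 1/30 + 1/500 = 0.03533 S  =>  R_par = 28.3 Ω
V = I × R_par = 1 × 28.3 = 28.3 V
I_R2 = V/R2 = 28.3/500 = 0.0566 A

Final answer: 0.0566 A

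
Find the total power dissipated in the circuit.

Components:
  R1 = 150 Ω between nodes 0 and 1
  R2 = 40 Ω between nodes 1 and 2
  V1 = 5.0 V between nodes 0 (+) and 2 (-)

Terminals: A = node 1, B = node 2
Nodal analysis, taking node 2 as the 0 V reference.
Source V1 fixes V_0 = 5 V.
KCL at each unknown node (sum of currents leaving = 0; resistances in Ω):
  Node 1: (V_1 - 5)/150 + (V_1 - 0)/40 = 0
Collecting terms: 0.03167 × V_1 = 0.03333  =>  V_1 = 1.053 V
Power in each resistor, P = (ΔV)²/R:
  P_R1 = (5 - 1.053)²/150 = 0.1039 W
  P_R2 = (1.053 - 0)²/40 = 0.0277 W
P_total = P_R1 + P_R2 = 0.1316 W

Final answer: 0.1316 W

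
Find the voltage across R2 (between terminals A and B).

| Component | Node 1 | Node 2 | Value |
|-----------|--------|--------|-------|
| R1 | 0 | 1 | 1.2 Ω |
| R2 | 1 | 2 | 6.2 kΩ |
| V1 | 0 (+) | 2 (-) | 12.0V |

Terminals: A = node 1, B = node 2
R1 and R2 are in series across V1 (node 0 → node 1 → node 2), and the output A–B is taken across R2, so this is a voltage divider.
Series current: I = V1/(R1 + R2) = 12/(1.2 + 6200) = 12/6201 = 0.001935 A
V_R2 = I × R2 = V1 × R2/(R1 + R2) = 12 × 6200/6201 = 12 V

Final answer: 12 V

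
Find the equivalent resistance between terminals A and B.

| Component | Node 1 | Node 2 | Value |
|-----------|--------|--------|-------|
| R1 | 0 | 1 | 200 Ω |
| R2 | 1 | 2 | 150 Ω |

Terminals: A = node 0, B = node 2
Reduce the network between node 0 (A) and node 2 (B) by series/parallel combination:
  Rs1 = R1 + R2 (series, joined only at node 1) = 200 + 150 = 350 Ω
R_eq = 350 Ω

Final answer: 350 Ω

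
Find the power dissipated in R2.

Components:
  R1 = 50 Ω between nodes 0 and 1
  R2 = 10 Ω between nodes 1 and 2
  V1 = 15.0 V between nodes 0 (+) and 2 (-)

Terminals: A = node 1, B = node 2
Nodal analysis, taking node 2 as the 0 V reference.
Source V1 fixes V_0 = 15 V.
KCL at each unknown node (sum of currents leaving = 0; resistances in Ω):
  Node 1: (V_1 - 15)/50 + (V_1 - 0)/10 = 0
Collecting terms: 0.12 × V_1 = 0.3  =>  V_1 = 2.5 V
I_R2 = (V_1 - V_2)/R2 = (2.5 - 0)/10 = 0.25 A
P_R2 = I_R2² × R2 = (0.25)² × 10 = 0.625 W

Final answer: 0.625 W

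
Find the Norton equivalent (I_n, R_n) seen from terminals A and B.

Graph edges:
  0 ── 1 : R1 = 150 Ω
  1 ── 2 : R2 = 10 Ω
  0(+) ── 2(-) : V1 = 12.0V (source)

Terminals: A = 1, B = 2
Find the Thévenin equivalent first; then I_n = V_th/R_th and R_n = R_th.
Step 1 — V_th is the open-circuit voltage V_A - V_B (nothing connected across the terminals).
Nodal analysis, taking node 2 as the 0 V reference.
Source V1 fixes V_0 = 12 V.
KCL at each unknown node (sum of currents leaving = 0; resistances in Ω):
  Node 1: (V_1 - 12)/150 + (V_1 - 0)/10 = 0
Collecting terms: 0.1067 × V_1 = 0.08  =>  V_1 = 0.75 V
V_th = V_1 - V_2 = 0.75 - 0 = 0.75 V
Step 2 — R_th: zero the source — replace V1 by a short circuit (node 2 merges into node 0) — and find the resistance seen between A (node 1) and B (node 0).
Reduce the network between node 1 (A) and node 0 (B) by series/parallel combination:
  Rp1 = R1 ‖ R2 (parallel, both between nodes 0 and 1) = 1/(1/150 + 1/10) = 9.375 Ω
R_th = 9.375 Ω
I_n = V_th/R_th = 0.75/9.375 = 0.08 A, and R_n = R_th = 9.375 Ω

Final answer: I_n = 0.08 A, R_n = 9.375 Ω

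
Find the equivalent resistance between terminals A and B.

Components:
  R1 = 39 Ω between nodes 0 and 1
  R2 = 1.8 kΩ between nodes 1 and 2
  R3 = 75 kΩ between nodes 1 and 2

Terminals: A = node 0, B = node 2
Reduce the network between node 0 (A) and node 2 (B) by series/parallel combination:
  Rp1 = R2 ‖ R3 (parallel, both between nodes 1 and 2) = 1/(1/1800 + 1/75000) = 1758 Ω
  Rs1 = R1 + Rp1 (series, joined only at node 1) = 39 + 1758 = 1797 Ω
R_eq = 1.797 kΩ

Final answer: 1.797 kΩ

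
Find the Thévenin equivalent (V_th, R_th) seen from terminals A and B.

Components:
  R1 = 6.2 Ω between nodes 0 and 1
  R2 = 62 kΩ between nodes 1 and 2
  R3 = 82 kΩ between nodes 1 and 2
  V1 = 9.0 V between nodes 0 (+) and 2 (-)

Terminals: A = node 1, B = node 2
Step 1 — V_th is the open-circuit voltage V_A - V_B (nothing connected across the terminals).
Nodal analysis, taking node 2 as the 0 V reference.
Source V1 fixes V_0 = 9 V.
KCL at each unknown node (sum of currents leaving = 0; resistances in Ω):
  Node 1: (V_1 - 9)/6.2 + (V_1 - 0)/62000 + (V_1 - 0)/82000 = 0
Collecting terms: 0.1613 × V_1 = 1.452  =>  V_1 = 8.998 V
V_th = V_1 - V_2 = 8.998 - 0 = 8.998 V
Step 2 — R_th: zero the source — replace V1 by a short circuit (node 2 merges into node 0) — and find the resistance seen between A (node 1) and B (node 0).
Reduce the network between node 1 (A) and node 0 (B) by series/parallel combination:
  Rp1 = R1 ‖ R2 ‖ R3 (parallel, all between nodes 0 and 1) = 1/(1/6.2 + 1/62000 + 1/82000) = 6.199 Ω
R_th = 6.199 Ω

Final answer: V_th = 8.998 V, R_th = 6.199 Ω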